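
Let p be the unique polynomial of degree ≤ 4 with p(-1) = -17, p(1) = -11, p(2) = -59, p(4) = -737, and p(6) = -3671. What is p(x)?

p(x) = -3x^4 + 2x^3 - 6x^2 + x - 5

Write p(x) = ax^4 + bx^3 + cx^2 + dx + e. Substituting each data point gives a linear system:
  a - b + c - d + e = -17
  a + b + c + d + e = -11
  16a + 8b + 4c + 2d + e = -59
  256a + 64b + 16c + 4d + e = -737
  1296a + 216b + 36c + 6d + e = -3671
Solving the system yields a = -3, b = 2, c = -6, d = 1, e = -5.
So p(x) = -3x^4 + 2x^3 - 6x^2 + x - 5.
Check: p(4) = -737. ✓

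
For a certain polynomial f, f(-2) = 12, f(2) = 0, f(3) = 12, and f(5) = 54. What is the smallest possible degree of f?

Divided differences on the nodes -2, 2, 3, 5:
  order 0: 12  0  12  54
  order 1: -3  12  21
  order 2: 3  3
  order 3: 0
The order-2 divided differences are all 3 (nonzero) and every higher order vanishes, so the data lies on a polynomial of degree exactly 2.

2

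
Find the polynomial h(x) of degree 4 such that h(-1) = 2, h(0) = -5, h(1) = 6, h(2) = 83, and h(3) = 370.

Using the Lagrange interpolation formula with nodes -1, 0, 1, 2, 3:
  L_0(x) = x(x - 1)(x - 2)(x - 3) / 24
  L_1(x) = (x + 1)(x - 1)(x - 2)(x - 3) / -6
  L_2(x) = (x + 1)x(x - 2)(x - 3) / 4
  L_3(x) = (x + 1)x(x - 1)(x - 3) / -6
  L_4(x) = (x + 1)x(x - 1)(x - 2) / 24
Then h(x) = 2·L_0(x) - 5·L_1(x) + 6·L_2(x) + 83·L_3(x) + 370·L_4(x).
Expanding and collecting terms gives h(x) = 4x^4 + 5x^2 + 2x - 5.
Check: h(3) = 370. ✓

h(x) = 4x^4 + 5x^2 + 2x - 5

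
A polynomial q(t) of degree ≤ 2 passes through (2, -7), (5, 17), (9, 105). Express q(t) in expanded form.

q(t) = 2t^2 - 6t - 3

Using the Lagrange interpolation formula with nodes 2, 5, 9:
  L_0(t) = (t - 5)(t - 9) / 21
  L_1(t) = (t - 2)(t - 9) / -12
  L_2(t) = (t - 2)(t - 5) / 28
Then q(t) = -7·L_0(t) + 17·L_1(t) + 105·L_2(t).
Expanding and collecting terms gives q(t) = 2t² - 6t - 3.
Check: q(2) = -7. ✓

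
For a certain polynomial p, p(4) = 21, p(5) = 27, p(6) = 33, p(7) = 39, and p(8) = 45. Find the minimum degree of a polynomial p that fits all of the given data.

Forward differences of the values at s = 4, 5, 6, 7, 8:
  p  : 21  27  33  39  45
  Δ  : 6  6  6  6
  Δ^2: 0  0  0
  Δ^3: 0  0
  Δ^4: 0
The first differences are constant (6) and nonzero, while all higher differences vanish, so the minimal degree is 1.

1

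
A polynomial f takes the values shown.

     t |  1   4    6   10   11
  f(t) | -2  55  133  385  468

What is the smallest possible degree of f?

Divided differences on the nodes 1, 4, 6, 10, 11:
  order 0: -2  55  133  385  468
  order 1: 19  39  63  83
  order 2: 4  4  4
  order 3: 0  0
  order 4: 0
The order-2 divided differences are all 4 (nonzero) and every higher order vanishes, so the data lies on a polynomial of degree exactly 2.

2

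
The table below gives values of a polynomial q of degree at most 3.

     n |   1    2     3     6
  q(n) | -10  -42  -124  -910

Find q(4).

Write q(n) = an^3 + bn^2 + cn + d. Substituting each data point gives a linear system:
  a + b + c + d = -10
  8a + 4b + 2c + d = -42
  27a + 9b + 3c + d = -124
  216a + 36b + 6c + d = -910
Solving the system yields a = -4, b = -1, c = -1, d = -4.
So q(n) = -4n^3 - n^2 - n - 4.
Then q(4) = -280.

-280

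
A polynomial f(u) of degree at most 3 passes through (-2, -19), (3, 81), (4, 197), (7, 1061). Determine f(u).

f(u) = 3u^3 + u^2 - 2u - 3

Using the Lagrange interpolation formula with nodes -2, 3, 4, 7:
  L_0(u) = (u - 3)(u - 4)(u - 7) / -270
  L_1(u) = (u + 2)(u - 4)(u - 7) / 20
  L_2(u) = (u + 2)(u - 3)(u - 7) / -18
  L_3(u) = (u + 2)(u - 3)(u - 4) / 108
Then f(u) = -19·L_0(u) + 81·L_1(u) + 197·L_2(u) + 1061·L_3(u).
Expanding and collecting terms gives f(u) = 3u^3 + u^2 - 2u - 3.
Check: f(4) = 197. ✓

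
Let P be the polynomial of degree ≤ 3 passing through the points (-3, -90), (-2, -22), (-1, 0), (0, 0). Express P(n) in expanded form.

P(n) = 4n^3 + n^2 - 3n

Write P(n) = an^3 + bn^2 + cn + d. Substituting each data point gives a linear system:
  -27a + 9b - 3c + d = -90
  -8a + 4b - 2c + d = -22
  -a + b - c + d = 0
  d = 0
Solving the system yields a = 4, b = 1, c = -3, d = 0.
So P(n) = 4n^3 + n^2 - 3n.
Check: P(-2) = -22. ✓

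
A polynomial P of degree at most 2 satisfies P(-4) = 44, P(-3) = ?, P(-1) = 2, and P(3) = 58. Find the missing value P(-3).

The 3 known points determine the degree-2 polynomial uniquely.
Write P(n) = an^2 + bn + c. Substituting each data point gives a linear system:
  16a - 4b + c = 44
  a - b + c = 2
  9a + 3b + c = 58
Solving the system yields a = 4, b = 6, c = 4.
So P(n) = 4n^2 + 6n + 4.
Then P(-3) = 22.

22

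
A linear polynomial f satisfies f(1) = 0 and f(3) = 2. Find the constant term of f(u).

-1

Write f(u) = au + b. Substituting each data point gives a linear system:
  a + b = 0
  3a + b = 2
Solving the system yields a = 1, b = -1.
So f(u) = u - 1.
The constant term is -1.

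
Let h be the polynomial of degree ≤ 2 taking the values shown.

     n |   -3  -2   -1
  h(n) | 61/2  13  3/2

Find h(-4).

Forward differences of the values at n = -3, -2, -1:
  h  : 61/2  13  3/2
  Δ  : -35/2  -23/2
  Δ^2: 6
The second differences are constant, confirming degree 2.
Interpolating (Newton forward form) and evaluating at n = -4 gives h(-4) = 54.

54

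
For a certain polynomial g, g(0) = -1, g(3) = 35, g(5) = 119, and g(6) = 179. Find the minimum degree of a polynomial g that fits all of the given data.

2

Divided differences on the nodes 0, 3, 5, 6:
  order 0: -1  35  119  179
  order 1: 12  42  60
  order 2: 6  6
  order 3: 0
The order-2 divided differences are all 6 (nonzero) and every higher order vanishes, so the data lies on a polynomial of degree exactly 2.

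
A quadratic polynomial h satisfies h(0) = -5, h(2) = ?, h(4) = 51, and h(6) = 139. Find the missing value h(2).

On equispaced nodes a degree-2 polynomial has vanishing third forward difference, so
  - h(0) + 3·h(2) - 3·h(4) + h(6) = 0.
Substituting the known values and solving for h(2):
  3·h(2) = 9
  h(2) = 3.

3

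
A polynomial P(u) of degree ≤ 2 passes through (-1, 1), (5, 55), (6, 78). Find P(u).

P(u) = 2u^2 + u

Write P(u) = au^2 + bu + c. Substituting each data point gives a linear system:
  a - b + c = 1
  25a + 5b + c = 55
  36a + 6b + c = 78
Solving the system yields a = 2, b = 1, c = 0.
So P(u) = 2u^2 + u.
Check: P(5) = 55. ✓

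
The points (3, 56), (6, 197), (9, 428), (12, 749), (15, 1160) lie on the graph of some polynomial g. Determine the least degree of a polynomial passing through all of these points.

2

Forward differences of the values at t = 3, 6, 9, 12, 15:
  g  : 56  197  428  749  1160
  Δ  : 141  231  321  411
  Δ^2: 90  90  90
  Δ^3: 0  0
  Δ^4: 0
The second differences are constant (90) and nonzero, while all higher differences vanish, so the minimal degree is 2.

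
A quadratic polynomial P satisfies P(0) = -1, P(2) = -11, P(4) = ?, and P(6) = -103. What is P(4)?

-45

On equispaced nodes a degree-2 polynomial has vanishing third forward difference, so
  - P(0) + 3·P(2) - 3·P(4) + P(6) = 0.
Substituting the known values and solving for P(4):
  -3·P(4) = 135
  P(4) = -45.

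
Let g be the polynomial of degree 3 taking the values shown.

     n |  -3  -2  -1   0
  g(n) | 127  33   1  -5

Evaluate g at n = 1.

-21

Write g(n) = an^3 + bn^2 + cn + d. Substituting each data point gives a linear system:
  -27a + 9b - 3c + d = 127
  -8a + 4b - 2c + d = 33
  -a + b - c + d = 1
  d = -5
Solving the system yields a = -6, b = -5, c = -5, d = -5.
So g(n) = -6n^3 - 5n^2 - 5n - 5.
Then g(1) = -21.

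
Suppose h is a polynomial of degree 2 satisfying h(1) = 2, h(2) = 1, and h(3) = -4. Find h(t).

h(t) = -2t^2 + 5t - 1

Write h(t) = at^2 + bt + c. Substituting each data point gives a linear system:
  a + b + c = 2
  4a + 2b + c = 1
  9a + 3b + c = -4
Solving the system yields a = -2, b = 5, c = -1.
So h(t) = -2t^2 + 5t - 1.
Check: h(3) = -4. ✓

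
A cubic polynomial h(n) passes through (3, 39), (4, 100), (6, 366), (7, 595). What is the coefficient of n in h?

1

Write h(n) = an^3 + bn^2 + cn + d. Substituting each data point gives a linear system:
  27a + 9b + 3c + d = 39
  64a + 16b + 4c + d = 100
  216a + 36b + 6c + d = 366
  343a + 49b + 7c + d = 595
Solving the system yields a = 2, b = -2, c = 1, d = 0.
So h(n) = 2n³ - 2n² + n.
The coefficient of n is 1.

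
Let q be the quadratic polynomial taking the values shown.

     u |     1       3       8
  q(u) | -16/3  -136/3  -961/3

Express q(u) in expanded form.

Using the Lagrange interpolation formula with nodes 1, 3, 8:
  L_0(u) = (u - 3)(u - 8) / 14
  L_1(u) = (u - 1)(u - 8) / -10
  L_2(u) = (u - 1)(u - 3) / 35
Then q(u) = -16/3·L_0(u) - 136/3·L_1(u) - 961/3·L_2(u).
Expanding and collecting terms gives q(u) = -5u^2 - 1/3.
Check: q(3) = -136/3. ✓

q(u) = -5u^2 - 1/3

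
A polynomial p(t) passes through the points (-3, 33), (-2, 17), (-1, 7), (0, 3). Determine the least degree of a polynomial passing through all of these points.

2

Forward differences of the values at t = -3, -2, -1, 0:
  p  : 33  17  7  3
  Δ  : -16  -10  -4
  Δ^2: 6  6
  Δ^3: 0
The second differences are constant (6) and nonzero, while all higher differences vanish, so the minimal degree is 2.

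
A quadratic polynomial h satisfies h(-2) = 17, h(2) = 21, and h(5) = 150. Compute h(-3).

Using the Lagrange interpolation formula with nodes -2, 2, 5:
  L_0(t) = (t - 2)(t - 5) / 28
  L_1(t) = (t + 2)(t - 5) / -12
  L_2(t) = (t + 2)(t - 2) / 21
Then h(t) = 17·L_0(t) + 21·L_1(t) + 150·L_2(t).
Expanding and collecting terms gives h(t) = 6t^2 + t - 5.
Evaluating at t = -3: h(-3) = 46.

46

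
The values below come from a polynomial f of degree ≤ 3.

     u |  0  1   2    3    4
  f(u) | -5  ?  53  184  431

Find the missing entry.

The 4 known points determine the degree-3 polynomial uniquely.
Write f(u) = au^3 + bu^2 + cu + d. Substituting each data point gives a linear system:
  d = -5
  8a + 4b + 2c + d = 53
  27a + 9b + 3c + d = 184
  64a + 16b + 4c + d = 431
Solving the system yields a = 6, b = 4, c = -3, d = -5.
So f(u) = 6u^3 + 4u^2 - 3u - 5.
Then f(1) = 2.

2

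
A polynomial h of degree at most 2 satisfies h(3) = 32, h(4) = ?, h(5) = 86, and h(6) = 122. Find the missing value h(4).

On equispaced nodes a degree-2 polynomial has vanishing third forward difference, so
  - h(3) + 3·h(4) - 3·h(5) + h(6) = 0.
Substituting the known values and solving for h(4):
  3·h(4) = 168
  h(4) = 56.

56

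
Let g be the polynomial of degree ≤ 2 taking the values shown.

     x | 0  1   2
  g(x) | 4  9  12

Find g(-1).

-3

Write g(x) = ax^2 + bx + c. Substituting each data point gives a linear system:
  c = 4
  a + b + c = 9
  4a + 2b + c = 12
Solving the system yields a = -1, b = 6, c = 4.
So g(x) = -x^2 + 6x + 4.
Then g(-1) = -3.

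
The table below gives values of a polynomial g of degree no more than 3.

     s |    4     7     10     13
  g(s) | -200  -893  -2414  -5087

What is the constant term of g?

-4

Write g(s) = as^3 + bs^2 + cs + d. Substituting each data point gives a linear system:
  64a + 16b + 4c + d = -200
  343a + 49b + 7c + d = -893
  1000a + 100b + 10c + d = -2414
  2197a + 169b + 13c + d = -5087
Solving the system yields a = -2, b = -4, c = -1, d = -4.
So g(s) = -2s^3 - 4s^2 - s - 4.
The constant term is -4.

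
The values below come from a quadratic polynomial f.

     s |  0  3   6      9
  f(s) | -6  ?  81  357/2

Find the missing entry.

39/2

The 3 known points determine the degree-2 polynomial uniquely.
Write f(s) = as^2 + bs + c. Substituting each data point gives a linear system:
  c = -6
  36a + 6b + c = 81
  81a + 9b + c = 357/2
Solving the system yields a = 2, b = 5/2, c = -6.
So f(s) = 2s^2 + (5/2)s - 6.
Then f(3) = 39/2.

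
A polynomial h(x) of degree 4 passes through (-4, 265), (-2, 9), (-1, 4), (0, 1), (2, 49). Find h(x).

Write h(x) = ax^4 + bx^3 + cx^2 + dx + e. Substituting each data point gives a linear system:
  256a - 64b + 16c - 4d + e = 265
  16a - 8b + 4c - 2d + e = 9
  a - b + c - d + e = 4
  e = 1
  16a + 8b + 4c + 2d + e = 49
Solving the system yields a = 2, b = 4, c = -1, d = -6, e = 1.
So h(x) = 2x^4 + 4x^3 - x^2 - 6x + 1.
Check: h(-1) = 4. ✓

h(x) = 2x^4 + 4x^3 - x^2 - 6x + 1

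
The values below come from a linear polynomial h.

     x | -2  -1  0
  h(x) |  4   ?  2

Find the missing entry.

The 2 known points determine the degree-1 polynomial uniquely.
Write h(x) = ax + b. Substituting each data point gives a linear system:
  -2a + b = 4
  b = 2
Solving the system yields a = -1, b = 2.
So h(x) = -x + 2.
Then h(-1) = 3.

3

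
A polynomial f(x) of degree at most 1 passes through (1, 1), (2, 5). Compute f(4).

13

Write f(x) = ax + b. Substituting each data point gives a linear system:
  a + b = 1
  2a + b = 5
Solving the system yields a = 4, b = -3.
So f(x) = 4x - 3.
Then f(4) = 13.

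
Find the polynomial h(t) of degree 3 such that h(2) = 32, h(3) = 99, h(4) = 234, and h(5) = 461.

h(t) = 4t^3 - 2t^2 + t + 6

Write h(t) = at^3 + bt^2 + ct + d. Substituting each data point gives a linear system:
  8a + 4b + 2c + d = 32
  27a + 9b + 3c + d = 99
  64a + 16b + 4c + d = 234
  125a + 25b + 5c + d = 461
Solving the system yields a = 4, b = -2, c = 1, d = 6.
So h(t) = 4t^3 - 2t^2 + t + 6.
Check: h(2) = 32. ✓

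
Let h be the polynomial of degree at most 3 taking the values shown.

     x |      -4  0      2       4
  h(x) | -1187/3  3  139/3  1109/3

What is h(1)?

Write h(x) = ax^3 + bx^2 + cx + d. Substituting each data point gives a linear system:
  -64a + 16b - 4c + d = -1187/3
  d = 3
  8a + 4b + 2c + d = 139/3
  64a + 16b + 4c + d = 1109/3
Solving the system yields a = 6, b = -1, c = -1/3, d = 3.
So h(x) = 6x^3 - x^2 - (1/3)x + 3.
Then h(1) = 23/3.

23/3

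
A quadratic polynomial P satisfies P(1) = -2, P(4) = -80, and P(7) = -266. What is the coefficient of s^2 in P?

Write P(s) = as^2 + bs + c. Substituting each data point gives a linear system:
  a + b + c = -2
  16a + 4b + c = -80
  49a + 7b + c = -266
Solving the system yields a = -6, b = 4, c = 0.
So P(s) = -6s² + 4s.
The leading coefficient is -6.

-6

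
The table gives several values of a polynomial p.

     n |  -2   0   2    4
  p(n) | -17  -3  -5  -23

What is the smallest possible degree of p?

Forward differences of the values at n = -2, 0, 2, 4:
  p  : -17  -3  -5  -23
  Δ  : 14  -2  -18
  Δ^2: -16  -16
  Δ^3: 0
The second differences are constant (-16) and nonzero, while all higher differences vanish, so the minimal degree is 2.

2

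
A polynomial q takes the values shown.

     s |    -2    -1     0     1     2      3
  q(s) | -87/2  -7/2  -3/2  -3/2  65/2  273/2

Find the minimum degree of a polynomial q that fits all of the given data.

3

Forward differences of the values at s = -2, -1, 0, 1, 2, 3:
  q  : -87/2  -7/2  -3/2  -3/2  65/2  273/2
  Δ  : 40  2  0  34  104
  Δ^2: -38  -2  34  70
  Δ^3: 36  36  36
  Δ^4: 0  0
  Δ^5: 0
The third differences are constant (36) and nonzero, while all higher differences vanish, so the minimal degree is 3.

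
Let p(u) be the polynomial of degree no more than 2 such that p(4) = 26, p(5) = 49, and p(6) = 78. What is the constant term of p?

-6

Write p(u) = au^2 + bu + c. Substituting each data point gives a linear system:
  16a + 4b + c = 26
  25a + 5b + c = 49
  36a + 6b + c = 78
Solving the system yields a = 3, b = -4, c = -6.
So p(u) = 3u² - 4u - 6.
The constant term is -6.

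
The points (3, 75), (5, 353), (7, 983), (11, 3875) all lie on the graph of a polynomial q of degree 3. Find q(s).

q(s) = 3s^3 - s^2 + 3

Using the Lagrange interpolation formula with nodes 3, 5, 7, 11:
  L_0(s) = (s - 5)(s - 7)(s - 11) / -64
  L_1(s) = (s - 3)(s - 7)(s - 11) / 24
  L_2(s) = (s - 3)(s - 5)(s - 11) / -32
  L_3(s) = (s - 3)(s - 5)(s - 7) / 192
Then q(s) = 75·L_0(s) + 353·L_1(s) + 983·L_2(s) + 3875·L_3(s).
Expanding and collecting terms gives q(s) = 3s^3 - s^2 + 3.
Check: q(3) = 75. ✓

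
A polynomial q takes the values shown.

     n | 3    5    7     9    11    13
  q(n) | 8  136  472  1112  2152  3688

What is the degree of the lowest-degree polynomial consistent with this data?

3

Forward differences of the values at n = 3, 5, 7, 9, 11, 13:
  q  : 8  136  472  1112  2152  3688
  Δ  : 128  336  640  1040  1536
  Δ^2: 208  304  400  496
  Δ^3: 96  96  96
  Δ^4: 0  0
  Δ^5: 0
The third differences are constant (96) and nonzero, while all higher differences vanish, so the minimal degree is 3.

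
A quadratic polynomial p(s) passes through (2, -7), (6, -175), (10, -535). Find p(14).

-1087

Write p(s) = as^2 + bs + c. Substituting each data point gives a linear system:
  4a + 2b + c = -7
  36a + 6b + c = -175
  100a + 10b + c = -535
Solving the system yields a = -6, b = 6, c = 5.
So p(s) = -6s^2 + 6s + 5.
Then p(14) = -1087.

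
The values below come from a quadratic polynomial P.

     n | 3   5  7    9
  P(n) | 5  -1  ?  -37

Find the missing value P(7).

On equispaced nodes a degree-2 polynomial has vanishing third forward difference, so
  - P(3) + 3·P(5) - 3·P(7) + P(9) = 0.
Substituting the known values and solving for P(7):
  -3·P(7) = 45
  P(7) = -15.

-15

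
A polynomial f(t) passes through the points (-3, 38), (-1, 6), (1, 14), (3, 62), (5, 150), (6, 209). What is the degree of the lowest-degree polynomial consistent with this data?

Divided differences on the nodes -3, -1, 1, 3, 5, 6:
  order 0: 38  6  14  62  150  209
  order 1: -16  4  24  44  59
  order 2: 5  5  5  5
  order 3: 0  0  0
  order 4: 0  0
  order 5: 0
The order-2 divided differences are all 5 (nonzero) and every higher order vanishes, so the data lies on a polynomial of degree exactly 2.

2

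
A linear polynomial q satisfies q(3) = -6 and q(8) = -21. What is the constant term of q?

3

Write q(u) = au + b. Substituting each data point gives a linear system:
  3a + b = -6
  8a + b = -21
Solving the system yields a = -3, b = 3.
So q(u) = -3u + 3.
The constant term is 3.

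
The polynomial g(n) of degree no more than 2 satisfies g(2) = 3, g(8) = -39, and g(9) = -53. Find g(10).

Using the Lagrange interpolation formula with nodes 2, 8, 9:
  L_0(n) = (n - 8)(n - 9) / 42
  L_1(n) = (n - 2)(n - 9) / -6
  L_2(n) = (n - 2)(n - 8) / 7
Then g(n) = 3·L_0(n) - 39·L_1(n) - 53·L_2(n).
Expanding and collecting terms gives g(n) = -n² + 3n + 1.
Evaluating at n = 10: g(10) = -69.

-69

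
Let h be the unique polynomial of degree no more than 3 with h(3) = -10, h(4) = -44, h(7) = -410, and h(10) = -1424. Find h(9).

-994

Using the Lagrange interpolation formula with nodes 3, 4, 7, 10:
  L_0(x) = (x - 4)(x - 7)(x - 10) / -28
  L_1(x) = (x - 3)(x - 7)(x - 10) / 18
  L_2(x) = (x - 3)(x - 4)(x - 10) / -36
  L_3(x) = (x - 3)(x - 4)(x - 7) / 126
Then h(x) = -10·L_0(x) - 44·L_1(x) - 410·L_2(x) - 1424·L_3(x).
Expanding and collecting terms gives h(x) = -2x^3 + 6x^2 - 2x - 4.
Evaluating at x = 9: h(9) = -994.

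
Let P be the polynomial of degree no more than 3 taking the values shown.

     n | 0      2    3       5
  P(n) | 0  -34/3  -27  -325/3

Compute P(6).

Write P(n) = an^3 + bn^2 + cn + d. Substituting each data point gives a linear system:
  d = 0
  8a + 4b + 2c + d = -34/3
  27a + 9b + 3c + d = -27
  125a + 25b + 5c + d = -325/3
Solving the system yields a = -1, b = 5/3, c = -5, d = 0.
So P(n) = -n³ + (5/3)n² - 5n.
Then P(6) = -186.

-186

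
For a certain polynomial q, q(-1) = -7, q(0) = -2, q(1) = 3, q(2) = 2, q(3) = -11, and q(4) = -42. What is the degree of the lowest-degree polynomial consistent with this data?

Forward differences of the values at n = -1, 0, 1, 2, 3, 4:
  q  : -7  -2  3  2  -11  -42
  Δ  : 5  5  -1  -13  -31
  Δ^2: 0  -6  -12  -18
  Δ^3: -6  -6  -6
  Δ^4: 0  0
  Δ^5: 0
The third differences are constant (-6) and nonzero, while all higher differences vanish, so the minimal degree is 3.

3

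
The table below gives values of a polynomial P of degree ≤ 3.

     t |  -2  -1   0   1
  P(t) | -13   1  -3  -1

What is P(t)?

Using the Lagrange interpolation formula with nodes -2, -1, 0, 1:
  L_0(t) = (t + 1)t(t - 1) / -6
  L_1(t) = (t + 2)t(t - 1) / 2
  L_2(t) = (t + 2)(t + 1)(t - 1) / -2
  L_3(t) = (t + 2)(t + 1)t / 6
Then P(t) = -13·L_0(t) + 1·L_1(t) - 3·L_2(t) - 1·L_3(t).
Expanding and collecting terms gives P(t) = 4t³ + 3t² - 5t - 3.
Check: P(-2) = -13. ✓

P(t) = 4t^3 + 3t^2 - 5t - 3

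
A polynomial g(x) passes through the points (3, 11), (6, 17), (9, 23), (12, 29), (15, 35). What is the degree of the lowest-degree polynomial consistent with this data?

Forward differences of the values at x = 3, 6, 9, 12, 15:
  g  : 11  17  23  29  35
  Δ  : 6  6  6  6
  Δ^2: 0  0  0
  Δ^3: 0  0
  Δ^4: 0
The first differences are constant (6) and nonzero, while all higher differences vanish, so the minimal degree is 1.

1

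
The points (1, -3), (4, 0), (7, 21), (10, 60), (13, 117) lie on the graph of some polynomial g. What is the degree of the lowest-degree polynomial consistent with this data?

Forward differences of the values at t = 1, 4, 7, 10, 13:
  g  : -3  0  21  60  117
  Δ  : 3  21  39  57
  Δ^2: 18  18  18
  Δ^3: 0  0
  Δ^4: 0
The second differences are constant (18) and nonzero, while all higher differences vanish, so the minimal degree is 2.

2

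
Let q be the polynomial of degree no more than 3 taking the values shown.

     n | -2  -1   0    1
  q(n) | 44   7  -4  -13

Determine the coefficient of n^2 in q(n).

Write q(n) = an^3 + bn^2 + cn + d. Substituting each data point gives a linear system:
  -8a + 4b - 2c + d = 44
  -a + b - c + d = 7
  d = -4
  a + b + c + d = -13
Solving the system yields a = -4, b = 1, c = -6, d = -4.
So q(n) = -4n³ + n² - 6n - 4.
The coefficient of n^2 is 1.

1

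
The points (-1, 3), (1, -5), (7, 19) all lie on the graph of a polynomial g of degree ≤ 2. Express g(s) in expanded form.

Write g(s) = as^2 + bs + c. Substituting each data point gives a linear system:
  a - b + c = 3
  a + b + c = -5
  49a + 7b + c = 19
Solving the system yields a = 1, b = -4, c = -2.
So g(s) = s² - 4s - 2.
Check: g(-1) = 3. ✓

g(s) = s^2 - 4s - 2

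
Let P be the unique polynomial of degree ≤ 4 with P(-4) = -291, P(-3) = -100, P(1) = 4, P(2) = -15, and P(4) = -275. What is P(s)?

Using the Lagrange interpolation formula with nodes -4, -3, 1, 2, 4:
  L_0(s) = (s + 3)(s - 1)(s - 2)(s - 4) / 240
  L_1(s) = (s + 4)(s - 1)(s - 2)(s - 4) / -140
  L_2(s) = (s + 4)(s + 3)(s - 2)(s - 4) / 60
  L_3(s) = (s + 4)(s + 3)(s - 1)(s - 4) / -60
  L_4(s) = (s + 4)(s + 3)(s - 1)(s - 2) / 336
Then P(s) = -291·L_0(s) - 100·L_1(s) + 4·L_2(s) - 15·L_3(s) - 275·L_4(s).
Expanding and collecting terms gives P(s) = -s^4 - 2s^2 + 2s + 5.
Check: P(-3) = -100. ✓

P(s) = -s^4 - 2s^2 + 2s + 5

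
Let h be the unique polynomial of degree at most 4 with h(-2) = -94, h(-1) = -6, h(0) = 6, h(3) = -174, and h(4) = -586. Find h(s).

h(s) = -3s^4 + 4s^3 - 5s^2 + 6

Write h(s) = as^4 + bs^3 + cs^2 + ds + e. Substituting each data point gives a linear system:
  16a - 8b + 4c - 2d + e = -94
  a - b + c - d + e = -6
  e = 6
  81a + 27b + 9c + 3d + e = -174
  256a + 64b + 16c + 4d + e = -586
Solving the system yields a = -3, b = 4, c = -5, d = 0, e = 6.
So h(s) = -3s^4 + 4s^3 - 5s^2 + 6.
Check: h(4) = -586. ✓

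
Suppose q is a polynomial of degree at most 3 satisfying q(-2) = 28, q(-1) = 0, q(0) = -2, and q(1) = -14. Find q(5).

Forward differences of the values at s = -2, -1, 0, 1:
  q  : 28  0  -2  -14
  Δ  : -28  -2  -12
  Δ^2: 26  -10
  Δ^3: -36
The third differences are constant, confirming degree 3.
Interpolating (Newton forward form) and evaluating at s = 5 gives q(5) = -882.

-882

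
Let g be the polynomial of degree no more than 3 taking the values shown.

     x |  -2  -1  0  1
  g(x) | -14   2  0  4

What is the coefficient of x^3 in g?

Write g(x) = ax^3 + bx^2 + cx + d. Substituting each data point gives a linear system:
  -8a + 4b - 2c + d = -14
  -a + b - c + d = 2
  d = 0
  a + b + c + d = 4
Solving the system yields a = 4, b = 3, c = -3, d = 0.
So g(x) = 4x³ + 3x² - 3x.
The leading coefficient is 4.

4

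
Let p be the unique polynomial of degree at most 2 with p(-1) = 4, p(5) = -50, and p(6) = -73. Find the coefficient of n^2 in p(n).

Write p(n) = an^2 + bn + c. Substituting each data point gives a linear system:
  a - b + c = 4
  25a + 5b + c = -50
  36a + 6b + c = -73
Solving the system yields a = -2, b = -1, c = 5.
So p(n) = -2n^2 - n + 5.
The leading coefficient is -2.

-2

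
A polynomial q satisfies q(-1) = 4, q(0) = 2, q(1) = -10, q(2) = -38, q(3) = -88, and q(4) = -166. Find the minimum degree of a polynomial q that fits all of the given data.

Forward differences of the values at u = -1, 0, 1, 2, 3, 4:
  q  : 4  2  -10  -38  -88  -166
  Δ  : -2  -12  -28  -50  -78
  Δ^2: -10  -16  -22  -28
  Δ^3: -6  -6  -6
  Δ^4: 0  0
  Δ^5: 0
The third differences are constant (-6) and nonzero, while all higher differences vanish, so the minimal degree is 3.

3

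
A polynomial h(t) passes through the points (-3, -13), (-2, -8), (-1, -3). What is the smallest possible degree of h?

Forward differences of the values at t = -3, -2, -1:
  h  : -13  -8  -3
  Δ  : 5  5
  Δ^2: 0
The first differences are constant (5) and nonzero, while all higher differences vanish, so the minimal degree is 1.

1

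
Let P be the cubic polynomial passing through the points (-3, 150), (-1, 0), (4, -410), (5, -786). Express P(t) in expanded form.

P(t) = -6t^3 - t^2 - t - 6

Write P(t) = at^3 + bt^2 + ct + d. Substituting each data point gives a linear system:
  -27a + 9b - 3c + d = 150
  -a + b - c + d = 0
  64a + 16b + 4c + d = -410
  125a + 25b + 5c + d = -786
Solving the system yields a = -6, b = -1, c = -1, d = -6.
So P(t) = -6t^3 - t^2 - t - 6.
Check: P(-1) = 0. ✓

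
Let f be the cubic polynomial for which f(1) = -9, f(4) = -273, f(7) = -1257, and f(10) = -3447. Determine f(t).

f(t) = -3t^3 - 4t^2 - 5t + 3

Write f(t) = at^3 + bt^2 + ct + d. Substituting each data point gives a linear system:
  a + b + c + d = -9
  64a + 16b + 4c + d = -273
  343a + 49b + 7c + d = -1257
  1000a + 100b + 10c + d = -3447
Solving the system yields a = -3, b = -4, c = -5, d = 3.
So f(t) = -3t³ - 4t² - 5t + 3.
Check: f(4) = -273. ✓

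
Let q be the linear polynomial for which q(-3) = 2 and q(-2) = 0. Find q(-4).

Write q(x) = ax + b. Substituting each data point gives a linear system:
  -3a + b = 2
  -2a + b = 0
Solving the system yields a = -2, b = -4.
So q(x) = -2x - 4.
Then q(-4) = 4.

4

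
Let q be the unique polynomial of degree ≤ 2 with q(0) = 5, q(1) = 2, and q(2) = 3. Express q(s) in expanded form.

q(s) = 2s^2 - 5s + 5

Write q(s) = as^2 + bs + c. Substituting each data point gives a linear system:
  c = 5
  a + b + c = 2
  4a + 2b + c = 3
Solving the system yields a = 2, b = -5, c = 5.
So q(s) = 2s^2 - 5s + 5.
Check: q(2) = 3. ✓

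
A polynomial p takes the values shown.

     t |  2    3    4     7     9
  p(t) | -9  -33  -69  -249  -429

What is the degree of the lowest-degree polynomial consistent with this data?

2

Divided differences on the nodes 2, 3, 4, 7, 9:
  order 0: -9  -33  -69  -249  -429
  order 1: -24  -36  -60  -90
  order 2: -6  -6  -6
  order 3: 0  0
  order 4: 0
The order-2 divided differences are all -6 (nonzero) and every higher order vanishes, so the data lies on a polynomial of degree exactly 2.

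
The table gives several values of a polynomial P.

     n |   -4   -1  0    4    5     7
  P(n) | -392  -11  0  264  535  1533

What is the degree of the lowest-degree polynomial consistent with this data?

3

Divided differences on the nodes -4, -1, 0, 4, 5, 7:
  order 0: -392  -11  0  264  535  1533
  order 1: 127  11  66  271  499
  order 2: -29  11  41  76
  order 3: 5  5  5
  order 4: 0  0
  order 5: 0
The order-3 divided differences are all 5 (nonzero) and every higher order vanishes, so the data lies on a polynomial of degree exactly 3.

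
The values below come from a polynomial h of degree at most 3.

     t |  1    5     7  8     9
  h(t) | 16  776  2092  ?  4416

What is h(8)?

The 4 known points determine the degree-3 polynomial uniquely.
Write h(t) = at^3 + bt^2 + ct + d. Substituting each data point gives a linear system:
  a + b + c + d = 16
  125a + 25b + 5c + d = 776
  343a + 49b + 7c + d = 2092
  729a + 81b + 9c + d = 4416
Solving the system yields a = 6, b = 0, c = 4, d = 6.
So h(t) = 6t^3 + 4t + 6.
Then h(8) = 3110.

3110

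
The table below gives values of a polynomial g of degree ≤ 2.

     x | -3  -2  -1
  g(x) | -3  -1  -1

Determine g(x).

g(x) = -x^2 - 3x - 3

Write g(x) = ax^2 + bx + c. Substituting each data point gives a linear system:
  9a - 3b + c = -3
  4a - 2b + c = -1
  a - b + c = -1
Solving the system yields a = -1, b = -3, c = -3.
So g(x) = -x² - 3x - 3.
Check: g(-2) = -1. ✓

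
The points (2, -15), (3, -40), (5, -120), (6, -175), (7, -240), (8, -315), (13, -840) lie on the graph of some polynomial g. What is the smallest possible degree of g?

2

Divided differences on the nodes 2, 3, 5, 6, 7, 8, 13:
  order 0: -15  -40  -120  -175  -240  -315  -840
  order 1: -25  -40  -55  -65  -75  -105
  order 2: -5  -5  -5  -5  -5
  order 3: 0  0  0  0
  order 4: 0  0  0
  order 5: 0  0
  order 6: 0
The order-2 divided differences are all -5 (nonzero) and every higher order vanishes, so the data lies on a polynomial of degree exactly 2.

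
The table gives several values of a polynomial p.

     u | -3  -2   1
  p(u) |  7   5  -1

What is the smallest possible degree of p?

Divided differences on the nodes -3, -2, 1:
  order 0: 7  5  -1
  order 1: -2  -2
  order 2: 0
The order-1 divided differences are all -2 (nonzero) and every higher order vanishes, so the data lies on a polynomial of degree exactly 1.

1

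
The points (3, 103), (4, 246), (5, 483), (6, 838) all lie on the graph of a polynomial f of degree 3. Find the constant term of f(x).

-2

Write f(x) = ax^3 + bx^2 + cx + d. Substituting each data point gives a linear system:
  27a + 9b + 3c + d = 103
  64a + 16b + 4c + d = 246
  125a + 25b + 5c + d = 483
  216a + 36b + 6c + d = 838
Solving the system yields a = 4, b = -1, c = 2, d = -2.
So f(x) = 4x^3 - x^2 + 2x - 2.
The constant term is -2.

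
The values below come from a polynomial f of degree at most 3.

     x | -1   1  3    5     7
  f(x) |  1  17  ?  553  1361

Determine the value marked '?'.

153

On equispaced nodes a degree-3 polynomial has vanishing fourth forward difference, so
  f(-1) - 4·f(1) + 6·f(3) - 4·f(5) + f(7) = 0.
Substituting the known values and solving for f(3):
  6·f(3) = 918
  f(3) = 153.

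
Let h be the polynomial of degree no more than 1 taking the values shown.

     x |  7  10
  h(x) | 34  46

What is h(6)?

Write h(x) = ax + b. Substituting each data point gives a linear system:
  7a + b = 34
  10a + b = 46
Solving the system yields a = 4, b = 6.
So h(x) = 4x + 6.
Then h(6) = 30.

30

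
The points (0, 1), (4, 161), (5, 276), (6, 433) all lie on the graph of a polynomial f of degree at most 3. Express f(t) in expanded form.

Write f(t) = at^3 + bt^2 + ct + d. Substituting each data point gives a linear system:
  d = 1
  64a + 16b + 4c + d = 161
  125a + 25b + 5c + d = 276
  216a + 36b + 6c + d = 433
Solving the system yields a = 1, b = 6, c = 0, d = 1.
So f(t) = t^3 + 6t^2 + 1.
Check: f(0) = 1. ✓

f(t) = t^3 + 6t^2 + 1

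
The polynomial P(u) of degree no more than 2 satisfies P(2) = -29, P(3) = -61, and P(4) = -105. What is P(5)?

-161

Write P(u) = au^2 + bu + c. Substituting each data point gives a linear system:
  4a + 2b + c = -29
  9a + 3b + c = -61
  16a + 4b + c = -105
Solving the system yields a = -6, b = -2, c = -1.
So P(u) = -6u^2 - 2u - 1.
Then P(5) = -161.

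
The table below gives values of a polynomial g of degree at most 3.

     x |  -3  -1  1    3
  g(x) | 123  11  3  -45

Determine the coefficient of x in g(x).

-1

Write g(x) = ax^3 + bx^2 + cx + d. Substituting each data point gives a linear system:
  -27a + 9b - 3c + d = 123
  -a + b - c + d = 11
  a + b + c + d = 3
  27a + 9b + 3c + d = -45
Solving the system yields a = -3, b = 4, c = -1, d = 3.
So g(x) = -3x^3 + 4x^2 - x + 3.
The coefficient of x is -1.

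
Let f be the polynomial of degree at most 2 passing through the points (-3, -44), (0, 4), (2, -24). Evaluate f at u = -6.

-200

Write f(u) = au^2 + bu + c. Substituting each data point gives a linear system:
  9a - 3b + c = -44
  c = 4
  4a + 2b + c = -24
Solving the system yields a = -6, b = -2, c = 4.
So f(u) = -6u^2 - 2u + 4.
Then f(-6) = -200.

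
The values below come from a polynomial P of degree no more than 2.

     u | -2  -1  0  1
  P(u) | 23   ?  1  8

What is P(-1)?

The 3 known points determine the degree-2 polynomial uniquely.
Write P(u) = au^2 + bu + c. Substituting each data point gives a linear system:
  4a - 2b + c = 23
  c = 1
  a + b + c = 8
Solving the system yields a = 6, b = 1, c = 1.
So P(u) = 6u^2 + u + 1.
Then P(-1) = 6.

6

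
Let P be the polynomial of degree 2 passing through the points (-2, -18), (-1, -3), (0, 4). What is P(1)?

Using the Lagrange interpolation formula with nodes -2, -1, 0:
  L_0(n) = (n + 1)n / 2
  L_1(n) = (n + 2)n / -1
  L_2(n) = (n + 2)(n + 1) / 2
Then P(n) = -18·L_0(n) - 3·L_1(n) + 4·L_2(n).
Expanding and collecting terms gives P(n) = -4n^2 + 3n + 4.
Evaluating at n = 1: P(1) = 3.

3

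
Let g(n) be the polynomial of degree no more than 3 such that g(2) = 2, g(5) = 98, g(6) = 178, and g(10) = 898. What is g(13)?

Using the Lagrange interpolation formula with nodes 2, 5, 6, 10:
  L_0(n) = (n - 5)(n - 6)(n - 10) / -96
  L_1(n) = (n - 2)(n - 6)(n - 10) / 15
  L_2(n) = (n - 2)(n - 5)(n - 10) / -16
  L_3(n) = (n - 2)(n - 5)(n - 6) / 160
Then g(n) = 2·L_0(n) + 98·L_1(n) + 178·L_2(n) + 898·L_3(n).
Expanding and collecting terms gives g(n) = n^3 - n^2 - 2.
Evaluating at n = 13: g(13) = 2026.

2026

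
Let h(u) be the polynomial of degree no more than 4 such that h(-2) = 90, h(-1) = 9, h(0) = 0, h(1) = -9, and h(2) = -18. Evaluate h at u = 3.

45

Using the Lagrange interpolation formula with nodes -2, -1, 0, 1, 2:
  L_0(u) = (u + 1)u(u - 1)(u - 2) / 24
  L_1(u) = (u + 2)u(u - 1)(u - 2) / -6
  L_2(u) = (u + 2)(u + 1)(u - 1)(u - 2) / 4
  L_3(u) = (u + 2)(u + 1)u(u - 2) / -6
  L_4(u) = (u + 2)(u + 1)u(u - 1) / 24
Then h(u) = 90·L_0(u) + 9·L_1(u) + 0·L_2(u) - 9·L_3(u) - 18·L_4(u).
Expanding and collecting terms gives h(u) = 3u^4 - 6u^3 - 3u^2 - 3u.
Evaluating at u = 3: h(3) = 45.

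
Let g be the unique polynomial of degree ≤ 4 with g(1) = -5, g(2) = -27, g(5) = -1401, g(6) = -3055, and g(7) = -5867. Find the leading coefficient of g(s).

Write g(s) = as^4 + bs^3 + cs^2 + ds + e. Substituting each data point gives a linear system:
  a + b + c + d + e = -5
  16a + 8b + 4c + 2d + e = -27
  625a + 125b + 25c + 5d + e = -1401
  1296a + 216b + 36c + 6d + e = -3055
  2401a + 343b + 49c + 7d + e = -5867
Solving the system yields a = -3, b = 4, c = 0, d = -5, e = -1.
So g(s) = -3s⁴ + 4s³ - 5s - 1.
The leading coefficient is -3.

-3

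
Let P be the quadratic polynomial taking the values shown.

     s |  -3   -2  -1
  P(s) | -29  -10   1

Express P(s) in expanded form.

P(s) = -4s^2 - s + 4

Write P(s) = as^2 + bs + c. Substituting each data point gives a linear system:
  9a - 3b + c = -29
  4a - 2b + c = -10
  a - b + c = 1
Solving the system yields a = -4, b = -1, c = 4.
So P(s) = -4s^2 - s + 4.
Check: P(-3) = -29. ✓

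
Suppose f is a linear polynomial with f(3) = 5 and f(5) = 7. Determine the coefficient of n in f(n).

Write f(n) = an + b. Substituting each data point gives a linear system:
  3a + b = 5
  5a + b = 7
Solving the system yields a = 1, b = 2.
So f(n) = n + 2.
The leading coefficient is 1.

1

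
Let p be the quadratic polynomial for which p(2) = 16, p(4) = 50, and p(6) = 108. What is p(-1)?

10

Write p(u) = au^2 + bu + c. Substituting each data point gives a linear system:
  4a + 2b + c = 16
  16a + 4b + c = 50
  36a + 6b + c = 108
Solving the system yields a = 3, b = -1, c = 6.
So p(u) = 3u^2 - u + 6.
Then p(-1) = 10.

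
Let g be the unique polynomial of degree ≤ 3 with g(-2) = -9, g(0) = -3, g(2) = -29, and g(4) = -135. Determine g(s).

g(s) = -s^3 - 4s^2 - s - 3

Using the Lagrange interpolation formula with nodes -2, 0, 2, 4:
  L_0(s) = s(s - 2)(s - 4) / -48
  L_1(s) = (s + 2)(s - 2)(s - 4) / 16
  L_2(s) = (s + 2)s(s - 4) / -16
  L_3(s) = (s + 2)s(s - 2) / 48
Then g(s) = -9·L_0(s) - 3·L_1(s) - 29·L_2(s) - 135·L_3(s).
Expanding and collecting terms gives g(s) = -s^3 - 4s^2 - s - 3.
Check: g(2) = -29. ✓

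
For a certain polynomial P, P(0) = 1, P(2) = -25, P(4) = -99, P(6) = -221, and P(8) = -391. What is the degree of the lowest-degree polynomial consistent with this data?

2

Forward differences of the values at t = 0, 2, 4, 6, 8:
  P  : 1  -25  -99  -221  -391
  Δ  : -26  -74  -122  -170
  Δ^2: -48  -48  -48
  Δ^3: 0  0
  Δ^4: 0
The second differences are constant (-48) and nonzero, while all higher differences vanish, so the minimal degree is 2.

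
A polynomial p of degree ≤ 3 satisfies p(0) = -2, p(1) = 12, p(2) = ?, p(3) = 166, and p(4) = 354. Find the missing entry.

60

The 4 known points determine the degree-3 polynomial uniquely.
Write p(t) = at^3 + bt^2 + ct + d. Substituting each data point gives a linear system:
  d = -2
  a + b + c + d = 12
  27a + 9b + 3c + d = 166
  64a + 16b + 4c + d = 354
Solving the system yields a = 4, b = 5, c = 5, d = -2.
So p(t) = 4t³ + 5t² + 5t - 2.
Then p(2) = 60.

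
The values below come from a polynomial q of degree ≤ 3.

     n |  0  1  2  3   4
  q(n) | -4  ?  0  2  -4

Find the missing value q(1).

The 4 known points determine the degree-3 polynomial uniquely.
Write q(n) = an^3 + bn^2 + cn + d. Substituting each data point gives a linear system:
  d = -4
  8a + 4b + 2c + d = 0
  27a + 9b + 3c + d = 2
  64a + 16b + 4c + d = -4
Solving the system yields a = -1, b = 5, c = -4, d = -4.
So q(n) = -n^3 + 5n^2 - 4n - 4.
Then q(1) = -4.

-4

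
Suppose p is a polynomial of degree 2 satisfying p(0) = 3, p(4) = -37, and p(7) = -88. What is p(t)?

p(t) = -t^2 - 6t + 3

Write p(t) = at^2 + bt + c. Substituting each data point gives a linear system:
  c = 3
  16a + 4b + c = -37
  49a + 7b + c = -88
Solving the system yields a = -1, b = -6, c = 3.
So p(t) = -t² - 6t + 3.
Check: p(7) = -88. ✓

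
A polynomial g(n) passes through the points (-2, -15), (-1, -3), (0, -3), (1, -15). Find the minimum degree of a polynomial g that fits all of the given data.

Forward differences of the values at n = -2, -1, 0, 1:
  g  : -15  -3  -3  -15
  Δ  : 12  0  -12
  Δ^2: -12  -12
  Δ^3: 0
The second differences are constant (-12) and nonzero, while all higher differences vanish, so the minimal degree is 2.

2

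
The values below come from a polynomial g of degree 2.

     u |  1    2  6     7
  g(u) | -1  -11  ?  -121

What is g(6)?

The 3 known points determine the degree-2 polynomial uniquely.
Write g(u) = au^2 + bu + c. Substituting each data point gives a linear system:
  a + b + c = -1
  4a + 2b + c = -11
  49a + 7b + c = -121
Solving the system yields a = -2, b = -4, c = 5.
So g(u) = -2u^2 - 4u + 5.
Then g(6) = -91.

-91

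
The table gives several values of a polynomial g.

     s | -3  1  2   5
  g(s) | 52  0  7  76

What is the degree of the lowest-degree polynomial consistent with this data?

Divided differences on the nodes -3, 1, 2, 5:
  order 0: 52  0  7  76
  order 1: -13  7  23
  order 2: 4  4
  order 3: 0
The order-2 divided differences are all 4 (nonzero) and every higher order vanishes, so the data lies on a polynomial of degree exactly 2.

2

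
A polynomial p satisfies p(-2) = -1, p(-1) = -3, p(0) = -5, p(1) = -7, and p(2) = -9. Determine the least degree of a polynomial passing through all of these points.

1

Forward differences of the values at t = -2, -1, 0, 1, 2:
  p  : -1  -3  -5  -7  -9
  Δ  : -2  -2  -2  -2
  Δ^2: 0  0  0
  Δ^3: 0  0
  Δ^4: 0
The first differences are constant (-2) and nonzero, while all higher differences vanish, so the minimal degree is 1.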